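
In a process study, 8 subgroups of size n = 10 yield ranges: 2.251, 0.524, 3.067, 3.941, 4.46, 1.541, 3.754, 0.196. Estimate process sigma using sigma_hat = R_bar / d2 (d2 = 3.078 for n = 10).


R_bar = (2.251 + 0.524 + 3.067 + 3.941 + 4.46 + 1.541 + 3.754 + 0.196) / 8
R_bar = 19.734 / 8 = 2.46675
sigma_hat = R_bar / d2 = 2.46675 / 3.078 = 0.8014

0.8014


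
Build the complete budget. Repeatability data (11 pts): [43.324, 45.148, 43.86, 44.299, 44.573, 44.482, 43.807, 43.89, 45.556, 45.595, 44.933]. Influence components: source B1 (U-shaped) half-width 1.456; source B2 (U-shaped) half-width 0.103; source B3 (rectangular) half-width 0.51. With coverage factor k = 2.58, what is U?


mean = (43.324 + 45.148 + 43.86 + 44.299 + 44.573 + 44.482 + 43.807 + 43.89 + 45.556 + 45.595 + 44.933) / 11 = 44.497
s = sqrt(sum((x - mean)^2)/(n-1)) = 0.7491618
u_A = s / sqrt(n) = 0.7491618 / sqrt(11) = 0.22588078
u_B1 = 1.456 / sqrt(2) = 1.0295475
u_B2 = 0.103 / sqrt(2) = 0.072831998
u_B3 = 0.51 / sqrt(3) = 0.29444864
uc = sqrt(0.22588078^2 + 1.0295475^2 + 0.072831998^2 + 0.29444864^2) = 1.0968111
U = k * uc = 2.58 * 1.0968111
U = 2.8298

2.8298


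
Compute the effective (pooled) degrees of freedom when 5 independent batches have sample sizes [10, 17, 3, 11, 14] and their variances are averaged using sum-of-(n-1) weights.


nu = sum_i (n_i - 1)
nu = ((10 - 1) + (17 - 1) + (3 - 1) + (11 - 1) + (14 - 1))
nu = 9 + 16 + 2 + 10 + 13
nu = 50

50


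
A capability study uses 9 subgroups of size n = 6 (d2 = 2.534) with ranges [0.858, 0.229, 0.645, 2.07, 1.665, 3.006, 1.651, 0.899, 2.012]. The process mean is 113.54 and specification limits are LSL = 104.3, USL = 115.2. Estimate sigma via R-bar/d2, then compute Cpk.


R_bar = (0.858 + 0.229 + 0.645 + 2.07 + 1.665 + 3.006 + 1.651 + 0.899 + 2.012) / 9 = 1.4483333
sigma = R_bar / d2 = 1.4483333 / 2.534 = 0.5715601
Cp = (USL - LSL)/(6*sigma) = (115.2 - 104.3)/(6*0.5715601) = 3.1784
Cpu = (115.2 - 113.54)/(3*0.5715601) = 0.9681
Cpl = (113.54 - 104.3)/(3*0.5715601) = 5.3888
Cpk = min(Cpu, Cpl) = 0.9681

0.9681


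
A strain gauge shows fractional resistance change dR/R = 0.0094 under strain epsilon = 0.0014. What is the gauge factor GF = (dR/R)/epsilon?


GF = (dR/R) / epsilon
= 0.0094 / 0.0014
= 6.7143

6.7143


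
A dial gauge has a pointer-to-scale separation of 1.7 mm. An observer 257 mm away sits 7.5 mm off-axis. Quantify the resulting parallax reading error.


error = h * offset / d
= 1.7 * 7.5 / 257
= 0.0496

0.0496


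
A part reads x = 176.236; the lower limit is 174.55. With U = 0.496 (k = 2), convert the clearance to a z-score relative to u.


u = U / k = 0.496 / 2 = 0.248
margin = |LSL - x| = |174.55 - 176.236| = 1.686
z = margin / u = 1.686 / 0.248
z = 6.7984

6.7984


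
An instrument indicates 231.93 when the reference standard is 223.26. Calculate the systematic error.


Systematic error = measured - true
= 231.93 - 223.26
= 8.6700

8.6700


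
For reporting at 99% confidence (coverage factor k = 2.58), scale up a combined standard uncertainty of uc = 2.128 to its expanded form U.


U = k * uc
U = 2.58 * 2.128
U = 5.4902

5.4902


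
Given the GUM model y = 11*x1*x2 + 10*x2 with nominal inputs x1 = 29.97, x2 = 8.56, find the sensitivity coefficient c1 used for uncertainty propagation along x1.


y = 11*x1*x2 + 10*x2
dy/dx1 = 11*x2
Evaluate at x2 = 8.56: c1 = 11 * 8.56
c1 = 94.1600

94.1600


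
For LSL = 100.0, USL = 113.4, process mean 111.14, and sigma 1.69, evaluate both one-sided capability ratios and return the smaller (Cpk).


Cpu = (USL - mean) / (3*sigma) = (113.4 - 111.14) / (3*1.69) = 0.4458
Cpl = (mean - LSL) / (3*sigma) = (111.14 - 100.0) / (3*1.69) = 2.1972
Cpk = min(Cpu, Cpl) = 0.4458

0.4458


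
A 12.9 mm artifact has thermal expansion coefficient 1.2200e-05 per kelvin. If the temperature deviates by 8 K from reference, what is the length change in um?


dL = L * alpha * dT
= 12.9 * 1.2200e-05 * 8
= 0.0012590 mm
dL_um = 0.0012590 * 1000 = 1.2590 um

1.2590


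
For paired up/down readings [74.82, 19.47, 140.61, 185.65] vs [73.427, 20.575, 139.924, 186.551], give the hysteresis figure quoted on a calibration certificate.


|74.82 - 73.427| = 1.3930
|19.47 - 20.575| = 1.1050
|140.61 - 139.924| = 0.6860
|185.65 - 186.551| = 0.9010
hysteresis = max(diffs) = 1.3930

1.3930


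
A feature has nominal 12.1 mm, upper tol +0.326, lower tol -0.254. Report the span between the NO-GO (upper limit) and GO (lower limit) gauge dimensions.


GO = nominal - lower_tol (smallest hole = maximum material condition)
GO = 12.1 - 0.254 = 11.846
NO-GO = nominal + upper_tol (largest hole = least material condition)
NO-GO = 12.1 + 0.326 = 12.426
spread = NO-GO - GO = 12.426 - 11.846 = 0.5800

0.5800


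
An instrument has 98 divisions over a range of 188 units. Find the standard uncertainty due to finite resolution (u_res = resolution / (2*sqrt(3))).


resolution = range / divisions
resolution = 188 / 98 = 1.9183673
u_res = resolution / (2*sqrt(3))
u_res = 1.9183673 / 3.4641016
u_res = 0.5538

0.5538


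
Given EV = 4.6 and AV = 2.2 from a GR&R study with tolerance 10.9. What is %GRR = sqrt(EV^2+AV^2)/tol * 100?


GRR = sqrt(EV^2 + AV^2) = sqrt(4.6^2 + 2.2^2) = 5.0990195
%GRR = GRR / tol * 100 = 5.0990195 / 10.9 * 100
%GRR = 46.7800

46.7800


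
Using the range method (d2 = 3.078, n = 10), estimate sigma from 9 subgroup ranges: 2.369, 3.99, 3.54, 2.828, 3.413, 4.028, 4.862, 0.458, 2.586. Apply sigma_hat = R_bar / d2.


R_bar = (2.369 + 3.99 + 3.54 + 2.828 + 3.413 + 4.028 + 4.862 + 0.458 + 2.586) / 9
R_bar = 28.074 / 9 = 3.1193333
sigma_hat = R_bar / d2 = 3.1193333 / 3.078 = 1.0134

1.0134


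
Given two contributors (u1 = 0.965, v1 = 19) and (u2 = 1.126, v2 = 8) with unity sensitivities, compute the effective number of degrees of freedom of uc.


uc = sqrt(u1^2 + u2^2) = sqrt(0.965^2 + 1.126^2) = 1.4829366
v_eff = uc^4 / (u1^4/v1 + u2^4/v2)
= 1.4829366^4 / (0.965^4/19 + 1.126^4/8)
= 4.836045 / 0.24657975
v_eff = 19.6125

19.6125


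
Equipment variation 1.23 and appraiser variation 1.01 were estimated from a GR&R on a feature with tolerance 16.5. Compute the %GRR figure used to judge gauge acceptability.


GRR = sqrt(EV^2 + AV^2) = sqrt(1.23^2 + 1.01^2) = 1.5915401
%GRR = GRR / tol * 100 = 1.5915401 / 16.5 * 100
%GRR = 9.6457

9.6457


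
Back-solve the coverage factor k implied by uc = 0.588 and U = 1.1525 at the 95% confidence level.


k = U / uc
k = 1.1525 / 0.588
k = 1.96

1.96


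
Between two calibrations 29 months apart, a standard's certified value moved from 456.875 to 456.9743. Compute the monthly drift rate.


rate = (v2 - v1) / months
= (456.9743 - 456.875) / 29
= 0.0993 / 29
= 0.0034

0.0034


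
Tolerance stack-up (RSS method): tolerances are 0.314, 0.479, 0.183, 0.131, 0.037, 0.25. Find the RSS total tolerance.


RSS = sqrt(0.314^2 + 0.479^2 + 0.183^2 + 0.131^2 + 0.037^2 + 0.25^2)
= sqrt(0.442556)
= 0.6652

0.6652


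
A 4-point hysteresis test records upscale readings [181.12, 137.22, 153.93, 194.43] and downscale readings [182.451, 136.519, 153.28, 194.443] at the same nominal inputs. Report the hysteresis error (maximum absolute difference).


|181.12 - 182.451| = 1.3310
|137.22 - 136.519| = 0.7010
|153.93 - 153.28| = 0.6500
|194.43 - 194.443| = 0.0130
hysteresis = max(diffs) = 1.3310

1.3310


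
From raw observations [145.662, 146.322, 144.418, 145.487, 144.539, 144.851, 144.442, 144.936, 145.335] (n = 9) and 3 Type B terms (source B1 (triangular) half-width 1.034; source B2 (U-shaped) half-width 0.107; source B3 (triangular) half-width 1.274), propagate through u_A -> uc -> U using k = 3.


mean = (145.662 + 146.322 + 144.418 + 145.487 + 144.539 + 144.851 + 144.442 + 144.936 + 145.335) / 9 = 145.1102222
s = sqrt(sum((x - mean)^2)/(n-1)) = 0.64370874
u_A = s / sqrt(n) = 0.64370874 / sqrt(9) = 0.21456958
u_B1 = 1.034 / sqrt(6) = 0.42212873
u_B2 = 0.107 / sqrt(2) = 0.075660426
u_B3 = 1.274 / sqrt(6) = 0.52010832
uc = sqrt(0.21456958^2 + 0.42212873^2 + 0.075660426^2 + 0.52010832^2) = 0.707439
U = k * uc = 3 * 0.707439
U = 2.1223

2.1223


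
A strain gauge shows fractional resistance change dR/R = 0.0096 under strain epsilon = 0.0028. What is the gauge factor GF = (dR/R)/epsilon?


GF = (dR/R) / epsilon
= 0.0096 / 0.0028
= 3.4286

3.4286


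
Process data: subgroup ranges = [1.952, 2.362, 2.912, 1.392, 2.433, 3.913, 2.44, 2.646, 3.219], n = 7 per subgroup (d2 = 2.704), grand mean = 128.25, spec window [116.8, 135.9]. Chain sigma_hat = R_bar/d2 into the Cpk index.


R_bar = (1.952 + 2.362 + 2.912 + 1.392 + 2.433 + 3.913 + 2.44 + 2.646 + 3.219) / 9 = 2.5854444
sigma = R_bar / d2 = 2.5854444 / 2.704 = 0.95615547
Cp = (USL - LSL)/(6*sigma) = (135.9 - 116.8)/(6*0.95615547) = 3.3293
Cpu = (135.9 - 128.25)/(3*0.95615547) = 2.6669
Cpl = (128.25 - 116.8)/(3*0.95615547) = 3.9917
Cpk = min(Cpu, Cpl) = 2.6669

2.6669


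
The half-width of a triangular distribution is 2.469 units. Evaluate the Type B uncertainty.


u_B = half_width / sqrt(6)
u_B = 2.469 / 2.4494897
u_B = 1.0080

1.0080


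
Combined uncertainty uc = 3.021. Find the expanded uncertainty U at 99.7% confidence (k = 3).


U = k * uc
U = 3 * 3.021
U = 9.0630

9.0630


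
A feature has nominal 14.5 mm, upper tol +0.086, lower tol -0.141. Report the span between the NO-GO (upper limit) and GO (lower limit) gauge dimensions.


GO = nominal - lower_tol (smallest hole = maximum material condition)
GO = 14.5 - 0.141 = 14.359
NO-GO = nominal + upper_tol (largest hole = least material condition)
NO-GO = 14.5 + 0.086 = 14.586
spread = NO-GO - GO = 14.586 - 14.359 = 0.2270

0.2270


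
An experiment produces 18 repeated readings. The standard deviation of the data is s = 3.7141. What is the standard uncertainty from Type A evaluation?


u_A = s / sqrt(n)
u_A = 3.7141 / sqrt(18)
u_A = 3.7141 / 4.2426407
u_A = 0.8754

0.8754


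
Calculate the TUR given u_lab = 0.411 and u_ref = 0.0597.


TUR = u_lab / u_ref
= 0.411 / 0.0597
= 6.8844

6.8844


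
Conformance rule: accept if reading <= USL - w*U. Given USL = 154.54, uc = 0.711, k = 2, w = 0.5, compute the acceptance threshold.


U = k * uc = 2 * 0.711 = 1.422
guard band g = w * U = 0.5 * 1.422 = 0.711
AL = USL - g = 154.54 - 0.711
AL = 153.8290

153.8290


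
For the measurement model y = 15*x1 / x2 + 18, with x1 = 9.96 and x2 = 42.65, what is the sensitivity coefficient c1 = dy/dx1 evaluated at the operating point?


y = 15*x1 / x2 + 18
dy/dx1 = 15/x2
Evaluate at x2 = 42.65: c1 = 15 / 42.65
c1 = 0.3517

0.3517


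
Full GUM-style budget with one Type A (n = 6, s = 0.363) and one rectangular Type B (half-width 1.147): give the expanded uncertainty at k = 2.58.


u_A = s / sqrt(n) = 0.363 / sqrt(6) = 0.14819413
u_B = half_width / sqrt(3) = 1.147 / sqrt(3) = 0.66222076
uc = sqrt(u_A^2 + u_B^2) = sqrt(0.14819413^2 + 0.66222076^2) = 0.67859991
U = k * uc = 2.58 * 0.67859991
U = 1.7508

1.7508


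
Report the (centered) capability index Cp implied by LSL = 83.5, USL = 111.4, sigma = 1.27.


Cp = (USL - LSL) / (6 * sigma)
= (111.4 - 83.5) / (6 * 1.27)
= 27.9000 / 7.6200
= 3.6614

3.6614


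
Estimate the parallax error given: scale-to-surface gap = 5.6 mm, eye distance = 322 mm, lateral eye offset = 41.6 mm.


error = h * offset / d
= 5.6 * 41.6 / 322
= 0.7235

0.7235


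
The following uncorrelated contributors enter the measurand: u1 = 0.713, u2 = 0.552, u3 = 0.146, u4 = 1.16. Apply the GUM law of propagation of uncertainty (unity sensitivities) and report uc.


uc = sqrt(0.713^2 + 0.552^2 + 0.146^2 + 1.16^2)
uc = sqrt(2.179989)
uc = 1.4765

1.4765


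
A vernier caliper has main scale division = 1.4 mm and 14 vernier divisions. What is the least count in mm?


LC = MSD / n_div
= 1.4 / 14
= 0.1000

0.1000


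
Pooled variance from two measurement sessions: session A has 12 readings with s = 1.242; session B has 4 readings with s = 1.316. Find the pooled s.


s_p = sqrt(((n1-1)*s1^2 + (n2-1)*s2^2) / (n1+n2-2))
numerator = (12-1)*1.242^2 + (4-1)*1.316^2 = 16.968204 + 5.195568 = 22.163772
denominator = 12 + 4 - 2 = 14
s_p^2 = 22.163772 / 14 = 1.5831266
s_p = sqrt(1.5831266) = 1.2582

1.2582


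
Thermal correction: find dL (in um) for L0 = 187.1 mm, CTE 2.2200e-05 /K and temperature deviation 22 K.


dL = L * alpha * dT
= 187.1 * 2.2200e-05 * 22
= 0.0913796 mm
dL_um = 0.0913796 * 1000 = 91.3796 um

91.3796


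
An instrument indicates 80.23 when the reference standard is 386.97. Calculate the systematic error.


Systematic error = measured - true
= 80.23 - 386.97
= -306.7400

-306.7400


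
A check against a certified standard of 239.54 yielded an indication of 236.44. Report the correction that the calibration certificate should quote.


Correction = standard - reading
= 239.54 - 236.44
= 3.1000

3.1000


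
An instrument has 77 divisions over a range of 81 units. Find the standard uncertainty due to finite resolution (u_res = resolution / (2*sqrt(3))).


resolution = range / divisions
resolution = 81 / 77 = 1.0519481
u_res = resolution / (2*sqrt(3))
u_res = 1.0519481 / 3.4641016
u_res = 0.3037

0.3037


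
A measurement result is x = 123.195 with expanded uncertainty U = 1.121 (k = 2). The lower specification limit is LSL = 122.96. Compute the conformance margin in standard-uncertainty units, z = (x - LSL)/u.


u = U / k = 1.121 / 2 = 0.5605
margin = |LSL - x| = |122.96 - 123.195| = 0.235
z = margin / u = 0.235 / 0.5605
z = 0.4193

0.4193


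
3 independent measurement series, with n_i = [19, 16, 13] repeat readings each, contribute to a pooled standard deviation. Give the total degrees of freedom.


nu = sum_i (n_i - 1)
nu = ((19 - 1) + (16 - 1) + (13 - 1))
nu = 18 + 15 + 12
nu = 45

45


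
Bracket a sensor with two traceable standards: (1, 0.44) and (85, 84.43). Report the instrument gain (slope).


slope = (y2 - y1) / (x2 - x1)
= (84.43 - 0.44) / (85 - 1)
= 83.9900 / 84
= 0.9999

0.9999


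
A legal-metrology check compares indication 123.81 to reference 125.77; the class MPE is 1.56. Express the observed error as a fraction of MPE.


e = indication - reference = 123.81 - 125.77 = -1.9600
|e| = 1.9600
ratio = |e| / MPE = 1.9600 / 1.56
ratio = 1.2564

1.2564


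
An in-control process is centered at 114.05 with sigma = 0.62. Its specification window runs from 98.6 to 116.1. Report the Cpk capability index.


Cpu = (USL - mean) / (3*sigma) = (116.1 - 114.05) / (3*0.62) = 1.1022
Cpl = (mean - LSL) / (3*sigma) = (114.05 - 98.6) / (3*0.62) = 8.3065
Cpk = min(Cpu, Cpl) = 1.1022

1.1022


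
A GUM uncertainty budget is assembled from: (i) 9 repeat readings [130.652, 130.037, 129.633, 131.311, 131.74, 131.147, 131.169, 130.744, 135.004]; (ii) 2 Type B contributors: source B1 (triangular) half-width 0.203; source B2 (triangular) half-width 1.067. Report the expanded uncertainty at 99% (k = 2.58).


mean = (130.652 + 130.037 + 129.633 + 131.311 + 131.74 + 131.147 + 131.169 + 130.744 + 135.004) / 9 = 131.2707778
s = sqrt(sum((x - mean)^2)/(n-1)) = 1.5431024
u_A = s / sqrt(n) = 1.5431024 / sqrt(9) = 0.51436747
u_B1 = 0.203 / sqrt(6) = 0.082874403
u_B2 = 1.067 / sqrt(6) = 0.43560093
uc = sqrt(0.51436747^2 + 0.082874403^2 + 0.43560093^2) = 0.67910988
U = k * uc = 2.58 * 0.67910988
U = 1.7521

1.7521


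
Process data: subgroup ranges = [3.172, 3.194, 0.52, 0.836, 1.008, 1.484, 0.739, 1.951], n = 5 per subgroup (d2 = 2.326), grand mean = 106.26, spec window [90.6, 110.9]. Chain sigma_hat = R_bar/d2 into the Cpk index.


R_bar = (3.172 + 3.194 + 0.52 + 0.836 + 1.008 + 1.484 + 0.739 + 1.951) / 8 = 1.613
sigma = R_bar / d2 = 1.613 / 2.326 = 0.69346518
Cp = (USL - LSL)/(6*sigma) = (110.9 - 90.6)/(6*0.69346518) = 4.8789
Cpu = (110.9 - 106.26)/(3*0.69346518) = 2.2303
Cpl = (106.26 - 90.6)/(3*0.69346518) = 7.5274
Cpk = min(Cpu, Cpl) = 2.2303

2.2303


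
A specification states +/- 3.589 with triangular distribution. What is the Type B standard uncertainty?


u_B = half_width / sqrt(6)
u_B = 3.589 / 2.4494897
u_B = 1.4652

1.4652


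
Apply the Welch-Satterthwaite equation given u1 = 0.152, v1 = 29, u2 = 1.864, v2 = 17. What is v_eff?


uc = sqrt(u1^2 + u2^2) = sqrt(0.152^2 + 1.864^2) = 1.8701872
v_eff = uc^4 / (u1^4/v1 + u2^4/v2)
= 1.8701872^4 / (0.152^4/29 + 1.864^4/17)
= 12.233207 / 0.71014326
v_eff = 17.2264

17.2264


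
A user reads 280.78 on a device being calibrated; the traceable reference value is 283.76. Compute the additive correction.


Correction = standard - reading
= 283.76 - 280.78
= 2.9800

2.9800


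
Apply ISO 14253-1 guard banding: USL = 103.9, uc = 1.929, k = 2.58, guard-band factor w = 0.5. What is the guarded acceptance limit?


U = k * uc = 2.58 * 1.929 = 4.97682
guard band g = w * U = 0.5 * 4.97682 = 2.48841
AL = USL - g = 103.9 - 2.48841
AL = 101.4116

101.4116


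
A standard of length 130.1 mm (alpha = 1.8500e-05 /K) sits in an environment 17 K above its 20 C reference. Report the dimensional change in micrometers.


dL = L * alpha * dT
= 130.1 * 1.8500e-05 * 17
= 0.0409164 mm
dL_um = 0.0409164 * 1000 = 40.9164 um

40.9164


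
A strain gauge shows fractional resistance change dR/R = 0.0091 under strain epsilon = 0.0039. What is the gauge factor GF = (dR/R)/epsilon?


GF = (dR/R) / epsilon
= 0.0091 / 0.0039
= 2.3333

2.3333


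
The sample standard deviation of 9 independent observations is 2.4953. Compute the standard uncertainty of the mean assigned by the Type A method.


u_A = s / sqrt(n)
u_A = 2.4953 / sqrt(9)
u_A = 2.4953 / 3
u_A = 0.8318

0.8318


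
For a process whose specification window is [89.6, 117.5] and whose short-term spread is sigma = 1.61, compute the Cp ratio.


Cp = (USL - LSL) / (6 * sigma)
= (117.5 - 89.6) / (6 * 1.61)
= 27.9000 / 9.6600
= 2.8882

2.8882


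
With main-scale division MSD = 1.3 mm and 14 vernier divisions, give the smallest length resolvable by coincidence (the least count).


LC = MSD / n_div
= 1.3 / 14
= 0.0929

0.0929


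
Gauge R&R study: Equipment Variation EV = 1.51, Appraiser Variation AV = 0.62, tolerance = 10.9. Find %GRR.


GRR = sqrt(EV^2 + AV^2) = sqrt(1.51^2 + 0.62^2) = 1.6323296
%GRR = GRR / tol * 100 = 1.6323296 / 10.9 * 100
%GRR = 14.9755

14.9755


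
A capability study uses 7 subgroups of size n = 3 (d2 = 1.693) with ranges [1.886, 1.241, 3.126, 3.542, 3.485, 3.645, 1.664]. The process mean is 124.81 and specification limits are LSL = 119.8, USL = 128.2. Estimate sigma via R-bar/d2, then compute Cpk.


R_bar = (1.886 + 1.241 + 3.126 + 3.542 + 3.485 + 3.645 + 1.664) / 7 = 2.6555714
sigma = R_bar / d2 = 2.6555714 / 1.693 = 1.5685596
Cp = (USL - LSL)/(6*sigma) = (128.2 - 119.8)/(6*1.5685596) = 0.8925
Cpu = (128.2 - 124.81)/(3*1.5685596) = 0.7204
Cpl = (124.81 - 119.8)/(3*1.5685596) = 1.0647
Cpk = min(Cpu, Cpl) = 0.7204

0.7204


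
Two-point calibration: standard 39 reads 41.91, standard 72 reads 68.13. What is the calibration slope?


slope = (y2 - y1) / (x2 - x1)
= (68.13 - 41.91) / (72 - 39)
= 26.2200 / 33
= 0.7945

0.7945


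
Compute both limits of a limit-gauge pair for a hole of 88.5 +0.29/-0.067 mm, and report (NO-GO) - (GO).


GO = nominal - lower_tol (smallest hole = maximum material condition)
GO = 88.5 - 0.067 = 88.433
NO-GO = nominal + upper_tol (largest hole = least material condition)
NO-GO = 88.5 + 0.29 = 88.79
spread = NO-GO - GO = 88.79 - 88.433 = 0.3570

0.3570


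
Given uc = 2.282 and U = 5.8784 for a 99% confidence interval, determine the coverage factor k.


k = U / uc
k = 5.8784 / 2.282
k = 2.576

2.576


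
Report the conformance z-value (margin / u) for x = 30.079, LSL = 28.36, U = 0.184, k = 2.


u = U / k = 0.184 / 2 = 0.092
margin = |LSL - x| = |28.36 - 30.079| = 1.719
z = margin / u = 1.719 / 0.092
z = 18.6848

18.6848


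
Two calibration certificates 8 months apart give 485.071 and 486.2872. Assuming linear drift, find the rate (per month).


rate = (v2 - v1) / months
= (486.2872 - 485.071) / 8
= 1.2162 / 8
= 0.1520

0.1520


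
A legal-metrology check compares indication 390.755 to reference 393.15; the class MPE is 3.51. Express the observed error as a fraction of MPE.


e = indication - reference = 390.755 - 393.15 = -2.3950
|e| = 2.3950
ratio = |e| / MPE = 2.3950 / 3.51
ratio = 0.6823

0.6823


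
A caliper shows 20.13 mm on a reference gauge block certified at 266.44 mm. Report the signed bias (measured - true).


Systematic error = measured - true
= 20.13 - 266.44
= -246.3100

-246.3100


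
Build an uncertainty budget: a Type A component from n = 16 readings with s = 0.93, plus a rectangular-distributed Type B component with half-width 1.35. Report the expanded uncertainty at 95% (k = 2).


u_A = s / sqrt(n) = 0.93 / sqrt(16) = 0.2325
u_B = half_width / sqrt(3) = 1.35 / sqrt(3) = 0.77942286
uc = sqrt(u_A^2 + u_B^2) = sqrt(0.2325^2 + 0.77942286^2) = 0.81336108
U = k * uc = 2 * 0.81336108
U = 1.6267

1.6267


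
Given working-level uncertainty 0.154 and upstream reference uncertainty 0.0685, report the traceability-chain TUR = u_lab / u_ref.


TUR = u_lab / u_ref
= 0.154 / 0.0685
= 2.2482

2.2482


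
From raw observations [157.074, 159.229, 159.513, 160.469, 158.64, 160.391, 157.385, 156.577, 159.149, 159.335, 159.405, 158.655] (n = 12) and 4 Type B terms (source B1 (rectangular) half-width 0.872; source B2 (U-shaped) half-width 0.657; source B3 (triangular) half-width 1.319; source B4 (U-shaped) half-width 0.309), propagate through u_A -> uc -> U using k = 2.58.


mean = (157.074 + 159.229 + 159.513 + 160.469 + 158.64 + 160.391 + 157.385 + 156.577 + 159.149 + 159.335 + 159.405 + 158.655) / 12 = 158.8185
s = sqrt(sum((x - mean)^2)/(n-1)) = 1.233946
u_A = s / sqrt(n) = 1.233946 / sqrt(12) = 0.35620953
u_B1 = 0.872 / sqrt(3) = 0.50344943
u_B2 = 0.657 / sqrt(2) = 0.46456916
u_B3 = 1.319 / sqrt(6) = 0.5384795
u_B4 = 0.309 / sqrt(2) = 0.218496
uc = sqrt(0.35620953^2 + 0.50344943^2 + 0.46456916^2 + 0.5384795^2 + 0.218496^2) = 0.96637039
U = k * uc = 2.58 * 0.96637039
U = 2.4932

2.4932


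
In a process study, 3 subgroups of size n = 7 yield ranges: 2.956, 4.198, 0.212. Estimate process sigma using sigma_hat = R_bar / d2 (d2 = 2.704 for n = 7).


R_bar = (2.956 + 4.198 + 0.212) / 3
R_bar = 7.366 / 3 = 2.4553333
sigma_hat = R_bar / d2 = 2.4553333 / 2.704 = 0.9080

0.9080


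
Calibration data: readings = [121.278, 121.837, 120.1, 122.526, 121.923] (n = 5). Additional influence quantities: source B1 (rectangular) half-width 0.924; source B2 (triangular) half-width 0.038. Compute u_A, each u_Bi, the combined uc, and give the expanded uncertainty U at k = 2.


mean = (121.278 + 121.837 + 120.1 + 122.526 + 121.923) / 5 = 121.5328
s = sqrt(sum((x - mean)^2)/(n-1)) = 0.91502443
u_A = s / sqrt(n) = 0.91502443 / sqrt(5) = 0.40921137
u_B1 = 0.924 / sqrt(3) = 0.53347165
u_B2 = 0.038 / sqrt(6) = 0.015513435
uc = sqrt(0.40921137^2 + 0.53347165^2 + 0.015513435^2) = 0.67252257
U = k * uc = 2 * 0.67252257
U = 1.3450

1.3450


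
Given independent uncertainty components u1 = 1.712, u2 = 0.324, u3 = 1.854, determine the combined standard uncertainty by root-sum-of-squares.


uc = sqrt(1.712^2 + 0.324^2 + 1.854^2)
uc = sqrt(6.473236)
uc = 2.5443

2.5443


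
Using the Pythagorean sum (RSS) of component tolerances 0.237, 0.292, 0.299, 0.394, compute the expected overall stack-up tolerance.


RSS = sqrt(0.237^2 + 0.292^2 + 0.299^2 + 0.394^2)
= sqrt(0.38607)
= 0.6213

0.6213


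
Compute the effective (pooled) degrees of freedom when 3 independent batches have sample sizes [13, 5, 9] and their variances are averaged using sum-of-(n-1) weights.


nu = sum_i (n_i - 1)
nu = ((13 - 1) + (5 - 1) + (9 - 1))
nu = 12 + 4 + 8
nu = 24

24


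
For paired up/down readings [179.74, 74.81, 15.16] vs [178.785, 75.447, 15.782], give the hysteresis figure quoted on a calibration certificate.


|179.74 - 178.785| = 0.9550
|74.81 - 75.447| = 0.6370
|15.16 - 15.782| = 0.6220
hysteresis = max(diffs) = 0.9550

0.9550


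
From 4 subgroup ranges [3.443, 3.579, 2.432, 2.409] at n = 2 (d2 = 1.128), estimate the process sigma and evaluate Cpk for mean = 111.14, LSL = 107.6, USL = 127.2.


R_bar = (3.443 + 3.579 + 2.432 + 2.409) / 4 = 2.96575
sigma = R_bar / d2 = 2.96575 / 1.128 = 2.629211
Cp = (USL - LSL)/(6*sigma) = (127.2 - 107.6)/(6*2.629211) = 1.2425
Cpu = (127.2 - 111.14)/(3*2.629211) = 2.0361
Cpl = (111.14 - 107.6)/(3*2.629211) = 0.4488
Cpk = min(Cpu, Cpl) = 0.4488

0.4488


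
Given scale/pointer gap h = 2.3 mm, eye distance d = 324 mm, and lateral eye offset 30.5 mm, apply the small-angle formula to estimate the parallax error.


error = h * offset / d
= 2.3 * 30.5 / 324
= 0.2165

0.2165


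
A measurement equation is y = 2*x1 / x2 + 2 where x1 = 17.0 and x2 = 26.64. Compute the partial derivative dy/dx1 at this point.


y = 2*x1 / x2 + 2
dy/dx1 = 2/x2
Evaluate at x2 = 26.64: c1 = 2 / 26.64
c1 = 0.0751

0.0751


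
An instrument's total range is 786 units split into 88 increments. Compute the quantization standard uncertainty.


resolution = range / divisions
resolution = 786 / 88 = 8.9318182
u_res = resolution / (2*sqrt(3))
u_res = 8.9318182 / 3.4641016
u_res = 2.5784

2.5784


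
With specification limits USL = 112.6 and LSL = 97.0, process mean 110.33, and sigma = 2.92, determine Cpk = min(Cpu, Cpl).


Cpu = (USL - mean) / (3*sigma) = (112.6 - 110.33) / (3*2.92) = 0.2591
Cpl = (mean - LSL) / (3*sigma) = (110.33 - 97.0) / (3*2.92) = 1.5217
Cpk = min(Cpu, Cpl) = 0.2591

0.2591


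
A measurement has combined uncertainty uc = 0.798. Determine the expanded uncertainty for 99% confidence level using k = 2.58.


U = k * uc
U = 2.58 * 0.798
U = 2.0588

2.0588


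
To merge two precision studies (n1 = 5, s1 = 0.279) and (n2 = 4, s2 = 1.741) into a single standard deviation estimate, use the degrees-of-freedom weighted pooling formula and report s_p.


s_p = sqrt(((n1-1)*s1^2 + (n2-1)*s2^2) / (n1+n2-2))
numerator = (5-1)*0.279^2 + (4-1)*1.741^2 = 0.311364 + 9.093243 = 9.404607
denominator = 5 + 4 - 2 = 7
s_p^2 = 9.404607 / 7 = 1.3435153
s_p = sqrt(1.3435153) = 1.1591

1.1591


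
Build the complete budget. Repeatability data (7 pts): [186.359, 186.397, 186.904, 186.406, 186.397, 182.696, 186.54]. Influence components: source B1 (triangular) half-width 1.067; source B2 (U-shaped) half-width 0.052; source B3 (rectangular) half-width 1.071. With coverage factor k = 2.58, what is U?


mean = (186.359 + 186.397 + 186.904 + 186.406 + 186.397 + 182.696 + 186.54) / 7 = 185.957
s = sqrt(sum((x - mean)^2)/(n-1)) = 1.4503577
u_A = s / sqrt(n) = 1.4503577 / sqrt(7) = 0.54818368
u_B1 = 1.067 / sqrt(6) = 0.43560093
u_B2 = 0.052 / sqrt(2) = 0.036769553
u_B3 = 1.071 / sqrt(3) = 0.61834214
uc = sqrt(0.54818368^2 + 0.43560093^2 + 0.036769553^2 + 0.61834214^2) = 0.93485428
U = k * uc = 2.58 * 0.93485428
U = 2.4119

2.4119


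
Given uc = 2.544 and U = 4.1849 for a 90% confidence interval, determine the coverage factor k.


k = U / uc
k = 4.1849 / 2.544
k = 1.645

1.645


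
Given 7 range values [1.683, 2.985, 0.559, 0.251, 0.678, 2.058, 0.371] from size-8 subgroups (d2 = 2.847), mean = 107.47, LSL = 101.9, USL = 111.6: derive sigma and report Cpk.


R_bar = (1.683 + 2.985 + 0.559 + 0.251 + 0.678 + 2.058 + 0.371) / 7 = 1.2264286
sigma = R_bar / d2 = 1.2264286 / 2.847 = 0.43077928
Cp = (USL - LSL)/(6*sigma) = (111.6 - 101.9)/(6*0.43077928) = 3.7529
Cpu = (111.6 - 107.47)/(3*0.43077928) = 3.1958
Cpl = (107.47 - 101.9)/(3*0.43077928) = 4.3100
Cpk = min(Cpu, Cpl) = 3.1958

3.1958


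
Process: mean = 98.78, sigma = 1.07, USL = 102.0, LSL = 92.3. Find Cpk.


Cpu = (USL - mean) / (3*sigma) = (102.0 - 98.78) / (3*1.07) = 1.0031
Cpl = (mean - LSL) / (3*sigma) = (98.78 - 92.3) / (3*1.07) = 2.0187
Cpk = min(Cpu, Cpl) = 1.0031

1.0031


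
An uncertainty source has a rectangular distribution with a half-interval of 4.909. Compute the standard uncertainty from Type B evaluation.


u_B = half_width / sqrt(3)
u_B = 4.909 / 1.7320508
u_B = 2.8342

2.8342


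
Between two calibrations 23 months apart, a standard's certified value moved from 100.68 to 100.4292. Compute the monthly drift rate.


rate = (v2 - v1) / months
= (100.4292 - 100.68) / 23
= -0.2508 / 23
= -0.0109

-0.0109


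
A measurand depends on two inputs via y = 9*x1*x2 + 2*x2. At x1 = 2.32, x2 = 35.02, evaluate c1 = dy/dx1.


y = 9*x1*x2 + 2*x2
dy/dx1 = 9*x2
Evaluate at x2 = 35.02: c1 = 9 * 35.02
c1 = 315.1800

315.1800


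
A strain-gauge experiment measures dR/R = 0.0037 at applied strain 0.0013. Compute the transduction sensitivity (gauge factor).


GF = (dR/R) / epsilon
= 0.0037 / 0.0013
= 2.8462

2.8462


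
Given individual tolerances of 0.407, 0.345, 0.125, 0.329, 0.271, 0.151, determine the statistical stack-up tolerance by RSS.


RSS = sqrt(0.407^2 + 0.345^2 + 0.125^2 + 0.329^2 + 0.271^2 + 0.151^2)
= sqrt(0.504782)
= 0.7105

0.7105


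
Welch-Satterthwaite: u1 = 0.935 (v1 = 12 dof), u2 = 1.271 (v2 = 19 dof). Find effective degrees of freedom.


uc = sqrt(u1^2 + u2^2) = sqrt(0.935^2 + 1.271^2) = 1.5778675
v_eff = uc^4 / (u1^4/v1 + u2^4/v2)
= 1.5778675^4 / (0.935^4/12 + 1.271^4/19)
= 6.198436 / 0.20103909
v_eff = 30.8320

30.8320


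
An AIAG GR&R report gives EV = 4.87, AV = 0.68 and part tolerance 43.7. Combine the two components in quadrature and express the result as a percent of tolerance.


GRR = sqrt(EV^2 + AV^2) = sqrt(4.87^2 + 0.68^2) = 4.9172452
%GRR = GRR / tol * 100 = 4.9172452 / 43.7 * 100
%GRR = 11.2523

11.2523


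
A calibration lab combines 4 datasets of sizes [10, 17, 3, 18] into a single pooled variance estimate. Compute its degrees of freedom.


nu = sum_i (n_i - 1)
nu = ((10 - 1) + (17 - 1) + (3 - 1) + (18 - 1))
nu = 9 + 16 + 2 + 17
nu = 44

44


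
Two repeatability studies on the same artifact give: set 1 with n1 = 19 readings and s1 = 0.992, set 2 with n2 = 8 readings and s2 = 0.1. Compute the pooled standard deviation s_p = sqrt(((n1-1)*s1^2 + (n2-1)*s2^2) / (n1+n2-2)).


s_p = sqrt(((n1-1)*s1^2 + (n2-1)*s2^2) / (n1+n2-2))
numerator = (19-1)*0.992^2 + (8-1)*0.1^2 = 17.713152 + 0.07 = 17.783152
denominator = 19 + 8 - 2 = 25
s_p^2 = 17.783152 / 25 = 0.71132608
s_p = sqrt(0.71132608) = 0.8434

0.8434


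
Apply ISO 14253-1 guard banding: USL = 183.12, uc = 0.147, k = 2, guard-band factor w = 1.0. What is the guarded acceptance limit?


U = k * uc = 2 * 0.147 = 0.294
guard band g = w * U = 1.0 * 0.294 = 0.294
AL = USL - g = 183.12 - 0.294
AL = 182.8260

182.8260


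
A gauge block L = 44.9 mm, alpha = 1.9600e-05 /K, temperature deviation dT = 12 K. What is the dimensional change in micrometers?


dL = L * alpha * dT
= 44.9 * 1.9600e-05 * 12
= 0.0105605 mm
dL_um = 0.0105605 * 1000 = 10.5605 um

10.5605


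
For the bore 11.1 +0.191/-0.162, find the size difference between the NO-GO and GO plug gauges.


GO = nominal - lower_tol (smallest hole = maximum material condition)
GO = 11.1 - 0.162 = 10.938
NO-GO = nominal + upper_tol (largest hole = least material condition)
NO-GO = 11.1 + 0.191 = 11.291
spread = NO-GO - GO = 11.291 - 10.938 = 0.3530

0.3530


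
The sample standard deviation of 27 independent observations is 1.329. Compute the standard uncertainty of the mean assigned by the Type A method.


u_A = s / sqrt(n)
u_A = 1.329 / sqrt(27)
u_A = 1.329 / 5.1961524
u_A = 0.2558

0.2558


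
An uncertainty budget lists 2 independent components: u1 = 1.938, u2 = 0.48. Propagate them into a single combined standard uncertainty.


uc = sqrt(1.938^2 + 0.48^2)
uc = sqrt(3.986244)
uc = 1.9966

1.9966


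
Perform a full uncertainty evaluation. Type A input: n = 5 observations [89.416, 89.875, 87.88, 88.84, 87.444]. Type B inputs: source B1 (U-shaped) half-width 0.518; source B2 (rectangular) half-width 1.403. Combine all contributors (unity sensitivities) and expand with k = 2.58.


mean = (89.416 + 89.875 + 87.88 + 88.84 + 87.444) / 5 = 88.691
s = sqrt(sum((x - mean)^2)/(n-1)) = 1.0200995
u_A = s / sqrt(n) = 1.0200995 / sqrt(5) = 0.45620237
u_B1 = 0.518 / sqrt(2) = 0.36628131
u_B2 = 1.403 / sqrt(3) = 0.81002243
uc = sqrt(0.45620237^2 + 0.36628131^2 + 0.81002243^2) = 0.99920916
U = k * uc = 2.58 * 0.99920916
U = 2.5780

2.5780


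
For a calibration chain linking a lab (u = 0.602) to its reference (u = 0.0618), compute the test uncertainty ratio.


TUR = u_lab / u_ref
= 0.602 / 0.0618
= 9.7411

9.7411


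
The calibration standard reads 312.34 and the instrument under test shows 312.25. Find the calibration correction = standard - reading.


Correction = standard - reading
= 312.34 - 312.25
= 0.0900

0.0900


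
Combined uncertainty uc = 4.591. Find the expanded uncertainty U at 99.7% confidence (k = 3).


U = k * uc
U = 3 * 4.591
U = 13.7730

13.7730


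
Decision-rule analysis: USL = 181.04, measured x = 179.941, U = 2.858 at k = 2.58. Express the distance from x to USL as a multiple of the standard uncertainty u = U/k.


u = U / k = 2.858 / 2.58 = 1.1077519
margin = |USL - x| = |181.04 - 179.941| = 1.099
z = margin / u = 1.099 / 1.1077519
z = 0.9921

0.9921


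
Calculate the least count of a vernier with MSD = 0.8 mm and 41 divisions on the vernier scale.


LC = MSD / n_div
= 0.8 / 41
= 0.0195

0.0195


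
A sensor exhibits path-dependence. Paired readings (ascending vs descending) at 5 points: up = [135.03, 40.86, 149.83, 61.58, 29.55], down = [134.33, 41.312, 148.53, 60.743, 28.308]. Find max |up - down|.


|135.03 - 134.33| = 0.7000
|40.86 - 41.312| = 0.4520
|149.83 - 148.53| = 1.3000
|61.58 - 60.743| = 0.8370
|29.55 - 28.308| = 1.2420
hysteresis = max(diffs) = 1.3000

1.3000


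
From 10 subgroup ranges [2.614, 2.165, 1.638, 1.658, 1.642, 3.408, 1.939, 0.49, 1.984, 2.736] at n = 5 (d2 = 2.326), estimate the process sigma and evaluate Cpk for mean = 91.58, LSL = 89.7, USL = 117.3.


R_bar = (2.614 + 2.165 + 1.638 + 1.658 + 1.642 + 3.408 + 1.939 + 0.49 + 1.984 + 2.736) / 10 = 2.0274
sigma = R_bar / d2 = 2.0274 / 2.326 = 0.87162511
Cp = (USL - LSL)/(6*sigma) = (117.3 - 89.7)/(6*0.87162511) = 5.2775
Cpu = (117.3 - 91.58)/(3*0.87162511) = 9.8360
Cpl = (91.58 - 89.7)/(3*0.87162511) = 0.7190
Cpk = min(Cpu, Cpl) = 0.7190

0.7190


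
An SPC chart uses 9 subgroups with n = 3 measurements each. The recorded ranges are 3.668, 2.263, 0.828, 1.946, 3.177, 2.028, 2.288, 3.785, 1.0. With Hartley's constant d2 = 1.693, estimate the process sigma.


R_bar = (3.668 + 2.263 + 0.828 + 1.946 + 3.177 + 2.028 + 2.288 + 3.785 + 1.0) / 9
R_bar = 20.983 / 9 = 2.3314444
sigma_hat = R_bar / d2 = 2.3314444 / 1.693 = 1.3771

1.3771


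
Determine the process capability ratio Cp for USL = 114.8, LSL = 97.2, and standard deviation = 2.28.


Cp = (USL - LSL) / (6 * sigma)
= (114.8 - 97.2) / (6 * 2.28)
= 17.6000 / 13.6800
= 1.2865

1.2865


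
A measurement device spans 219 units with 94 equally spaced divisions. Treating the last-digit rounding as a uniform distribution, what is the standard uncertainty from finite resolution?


resolution = range / divisions
resolution = 219 / 94 = 2.3297872
u_res = resolution / (2*sqrt(3))
u_res = 2.3297872 / 3.4641016
u_res = 0.6726

0.6726


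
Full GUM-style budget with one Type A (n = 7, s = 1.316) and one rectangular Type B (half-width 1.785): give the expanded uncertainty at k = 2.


u_A = s / sqrt(n) = 1.316 / sqrt(7) = 0.49740125
u_B = half_width / sqrt(3) = 1.785 / sqrt(3) = 1.0305702
uc = sqrt(u_A^2 + u_B^2) = sqrt(0.49740125^2 + 1.0305702^2) = 1.1443264
U = k * uc = 2 * 1.1443264
U = 2.2887

2.2887


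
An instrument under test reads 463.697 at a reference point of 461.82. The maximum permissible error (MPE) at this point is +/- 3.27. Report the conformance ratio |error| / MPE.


e = indication - reference = 463.697 - 461.82 = 1.8770
|e| = 1.8770
ratio = |e| / MPE = 1.8770 / 3.27
ratio = 0.5740

0.5740


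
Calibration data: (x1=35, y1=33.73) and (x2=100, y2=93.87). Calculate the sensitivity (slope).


slope = (y2 - y1) / (x2 - x1)
= (93.87 - 33.73) / (100 - 35)
= 60.1400 / 65
= 0.9252

0.9252


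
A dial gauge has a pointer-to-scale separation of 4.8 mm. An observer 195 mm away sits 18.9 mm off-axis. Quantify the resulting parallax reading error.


error = h * offset / d
= 4.8 * 18.9 / 195
= 0.4652

0.4652


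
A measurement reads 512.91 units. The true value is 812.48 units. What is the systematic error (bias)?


Systematic error = measured - true
= 512.91 - 812.48
= -299.5700

-299.5700


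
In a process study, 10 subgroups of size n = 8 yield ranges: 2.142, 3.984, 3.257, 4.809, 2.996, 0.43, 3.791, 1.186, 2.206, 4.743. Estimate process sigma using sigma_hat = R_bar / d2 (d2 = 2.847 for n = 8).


R_bar = (2.142 + 3.984 + 3.257 + 4.809 + 2.996 + 0.43 + 3.791 + 1.186 + 2.206 + 4.743) / 10
R_bar = 29.544 / 10 = 2.9544
sigma_hat = R_bar / d2 = 2.9544 / 2.847 = 1.0377

1.0377


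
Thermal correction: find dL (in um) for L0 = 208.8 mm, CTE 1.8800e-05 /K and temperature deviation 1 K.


dL = L * alpha * dT
= 208.8 * 1.8800e-05 * 1
= 0.0039254 mm
dL_um = 0.0039254 * 1000 = 3.9254 um

3.9254


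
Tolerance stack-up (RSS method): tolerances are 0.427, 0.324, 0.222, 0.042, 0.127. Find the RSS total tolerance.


RSS = sqrt(0.427^2 + 0.324^2 + 0.222^2 + 0.042^2 + 0.127^2)
= sqrt(0.354482)
= 0.5954

0.5954


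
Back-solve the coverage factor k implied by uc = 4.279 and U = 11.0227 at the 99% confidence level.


k = U / uc
k = 11.0227 / 4.279
k = 2.576

2.576


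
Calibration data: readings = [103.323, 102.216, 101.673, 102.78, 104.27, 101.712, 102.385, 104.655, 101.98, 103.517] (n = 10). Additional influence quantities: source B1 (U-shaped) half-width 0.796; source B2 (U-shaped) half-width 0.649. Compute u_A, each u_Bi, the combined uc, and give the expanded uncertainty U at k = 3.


mean = (103.323 + 102.216 + 101.673 + 102.78 + 104.27 + 101.712 + 102.385 + 104.655 + 101.98 + 103.517) / 10 = 102.8511
s = sqrt(sum((x - mean)^2)/(n-1)) = 1.0542709
u_A = s / sqrt(n) = 1.0542709 / sqrt(10) = 0.33338973
u_B1 = 0.796 / sqrt(2) = 0.562857
u_B2 = 0.649 / sqrt(2) = 0.4589123
uc = sqrt(0.33338973^2 + 0.562857^2 + 0.4589123^2) = 0.79909775
U = k * uc = 3 * 0.79909775
U = 2.3973

2.3973


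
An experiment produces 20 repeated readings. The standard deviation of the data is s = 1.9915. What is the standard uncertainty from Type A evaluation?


u_A = s / sqrt(n)
u_A = 1.9915 / sqrt(20)
u_A = 1.9915 / 4.472136
u_A = 0.4453

0.4453


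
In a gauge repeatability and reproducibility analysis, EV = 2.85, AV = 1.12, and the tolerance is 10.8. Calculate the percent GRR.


GRR = sqrt(EV^2 + AV^2) = sqrt(2.85^2 + 1.12^2) = 3.0621724
%GRR = GRR / tol * 100 = 3.0621724 / 10.8 * 100
%GRR = 28.3534

28.3534


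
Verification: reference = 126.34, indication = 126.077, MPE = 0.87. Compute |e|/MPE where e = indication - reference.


e = indication - reference = 126.077 - 126.34 = -0.2630
|e| = 0.2630
ratio = |e| / MPE = 0.2630 / 0.87
ratio = 0.3023

0.3023


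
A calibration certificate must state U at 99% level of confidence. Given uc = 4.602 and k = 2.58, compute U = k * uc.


U = k * uc
U = 2.58 * 4.602
U = 11.8732

11.8732


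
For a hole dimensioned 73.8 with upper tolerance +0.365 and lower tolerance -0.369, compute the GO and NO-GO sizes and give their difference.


GO = nominal - lower_tol (smallest hole = maximum material condition)
GO = 73.8 - 0.369 = 73.431
NO-GO = nominal + upper_tol (largest hole = least material condition)
NO-GO = 73.8 + 0.365 = 74.165
spread = NO-GO - GO = 74.165 - 73.431 = 0.7340

0.7340


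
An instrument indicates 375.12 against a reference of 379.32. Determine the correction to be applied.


Correction = standard - reading
= 379.32 - 375.12
= 4.2000

4.2000


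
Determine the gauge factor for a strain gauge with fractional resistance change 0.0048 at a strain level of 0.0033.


GF = (dR/R) / epsilon
= 0.0048 / 0.0033
= 1.4545

1.4545
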